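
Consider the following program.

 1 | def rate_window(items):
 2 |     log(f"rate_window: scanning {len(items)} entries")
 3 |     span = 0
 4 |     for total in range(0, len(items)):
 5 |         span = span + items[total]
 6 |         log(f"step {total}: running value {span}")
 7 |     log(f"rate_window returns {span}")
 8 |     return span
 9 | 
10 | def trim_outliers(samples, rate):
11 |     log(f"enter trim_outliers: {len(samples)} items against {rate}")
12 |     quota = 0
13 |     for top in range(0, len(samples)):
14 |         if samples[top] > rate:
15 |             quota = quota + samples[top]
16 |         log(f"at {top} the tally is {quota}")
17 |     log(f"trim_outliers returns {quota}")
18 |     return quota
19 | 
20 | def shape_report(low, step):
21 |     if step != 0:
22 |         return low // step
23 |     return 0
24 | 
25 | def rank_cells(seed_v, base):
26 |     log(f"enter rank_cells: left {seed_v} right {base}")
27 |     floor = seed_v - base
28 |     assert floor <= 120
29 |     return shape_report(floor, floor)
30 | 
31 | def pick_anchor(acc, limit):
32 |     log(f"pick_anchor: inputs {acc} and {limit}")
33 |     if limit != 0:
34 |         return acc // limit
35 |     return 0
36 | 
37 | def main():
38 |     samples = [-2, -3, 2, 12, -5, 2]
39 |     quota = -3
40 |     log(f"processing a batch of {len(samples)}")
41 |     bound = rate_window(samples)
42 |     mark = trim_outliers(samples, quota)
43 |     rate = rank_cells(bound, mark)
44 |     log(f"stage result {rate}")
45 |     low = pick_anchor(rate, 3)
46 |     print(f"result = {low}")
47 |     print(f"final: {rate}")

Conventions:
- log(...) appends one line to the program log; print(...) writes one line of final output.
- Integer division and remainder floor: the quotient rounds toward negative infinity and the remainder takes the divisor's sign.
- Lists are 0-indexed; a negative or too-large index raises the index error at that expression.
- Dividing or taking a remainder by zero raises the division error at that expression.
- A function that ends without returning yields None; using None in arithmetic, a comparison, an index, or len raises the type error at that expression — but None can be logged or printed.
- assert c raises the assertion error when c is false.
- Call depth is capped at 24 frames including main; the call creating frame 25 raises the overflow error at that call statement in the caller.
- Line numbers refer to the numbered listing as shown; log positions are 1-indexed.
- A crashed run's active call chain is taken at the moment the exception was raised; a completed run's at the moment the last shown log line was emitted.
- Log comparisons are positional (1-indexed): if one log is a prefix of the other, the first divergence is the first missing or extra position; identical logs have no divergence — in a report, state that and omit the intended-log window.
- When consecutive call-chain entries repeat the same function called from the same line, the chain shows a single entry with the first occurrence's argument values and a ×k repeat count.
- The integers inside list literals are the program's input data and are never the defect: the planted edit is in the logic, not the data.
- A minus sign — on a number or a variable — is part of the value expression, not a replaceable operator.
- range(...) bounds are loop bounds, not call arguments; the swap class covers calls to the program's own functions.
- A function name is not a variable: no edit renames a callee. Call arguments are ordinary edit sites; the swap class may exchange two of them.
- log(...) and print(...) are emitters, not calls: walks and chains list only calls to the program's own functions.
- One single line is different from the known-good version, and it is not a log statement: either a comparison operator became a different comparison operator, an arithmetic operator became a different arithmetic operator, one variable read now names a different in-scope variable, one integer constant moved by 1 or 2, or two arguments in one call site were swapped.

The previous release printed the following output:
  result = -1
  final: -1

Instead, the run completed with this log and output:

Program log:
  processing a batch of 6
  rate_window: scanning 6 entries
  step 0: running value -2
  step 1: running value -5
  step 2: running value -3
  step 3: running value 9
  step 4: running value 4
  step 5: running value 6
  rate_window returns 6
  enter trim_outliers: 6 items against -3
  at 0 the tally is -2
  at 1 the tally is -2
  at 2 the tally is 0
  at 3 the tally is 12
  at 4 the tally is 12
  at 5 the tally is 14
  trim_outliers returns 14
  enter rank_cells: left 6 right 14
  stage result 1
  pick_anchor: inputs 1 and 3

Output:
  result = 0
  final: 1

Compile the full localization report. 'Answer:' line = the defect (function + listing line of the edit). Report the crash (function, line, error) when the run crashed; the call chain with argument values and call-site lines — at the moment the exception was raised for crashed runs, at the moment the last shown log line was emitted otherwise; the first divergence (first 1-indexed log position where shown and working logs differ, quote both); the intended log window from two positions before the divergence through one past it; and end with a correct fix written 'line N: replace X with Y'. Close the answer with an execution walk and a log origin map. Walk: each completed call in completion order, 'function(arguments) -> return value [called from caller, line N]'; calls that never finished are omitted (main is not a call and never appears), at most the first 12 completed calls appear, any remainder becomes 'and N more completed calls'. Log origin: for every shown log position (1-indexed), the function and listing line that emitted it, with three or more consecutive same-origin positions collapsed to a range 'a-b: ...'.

Answer: the defect is in rank_cells at line 29.
Key observation: Position 19 is the first bad log line: 'stage result 1' should read 'stage result -1'.
Call chain: main -> pick_anchor(1, 3) (called at line 45).
First divergence: position 19 — shown 'stage result 1', intended 'stage result -1'.
Intended log window:
  17: trim_outliers returns 14
  18: enter rank_cells: left 6 right 14
  19: stage result -1
  20: pick_anchor: inputs -1 and 3
Execution walk:
  rate_window([-2, -3, 2, 12, -5, 2]) -> 6  [called from main, line 41]
  trim_outliers([-2, -3, 2, 12, -5, 2], -3) -> 14  [called from main, line 42]
  shape_report(-8, -8) -> 1  [called from rank_cells, line 29]
  rank_cells(6, 14) -> 1  [called from main, line 43]
  pick_anchor(1, 3) -> 0  [called from main, line 45]
Log origins:
  1: from main, line 40
  2: from rate_window, line 2
  3-8: from rate_window, line 6
  9: from rate_window, line 7
  10: from trim_outliers, line 11
  11-16: from trim_outliers, line 16
  17: from trim_outliers, line 17
  18: from rank_cells, line 26
  19: from main, line 44
  20: from pick_anchor, line 32
A correct fix: line 29: replace `shape_report(floor, floor)` with `shape_report(seed_v, floor)`.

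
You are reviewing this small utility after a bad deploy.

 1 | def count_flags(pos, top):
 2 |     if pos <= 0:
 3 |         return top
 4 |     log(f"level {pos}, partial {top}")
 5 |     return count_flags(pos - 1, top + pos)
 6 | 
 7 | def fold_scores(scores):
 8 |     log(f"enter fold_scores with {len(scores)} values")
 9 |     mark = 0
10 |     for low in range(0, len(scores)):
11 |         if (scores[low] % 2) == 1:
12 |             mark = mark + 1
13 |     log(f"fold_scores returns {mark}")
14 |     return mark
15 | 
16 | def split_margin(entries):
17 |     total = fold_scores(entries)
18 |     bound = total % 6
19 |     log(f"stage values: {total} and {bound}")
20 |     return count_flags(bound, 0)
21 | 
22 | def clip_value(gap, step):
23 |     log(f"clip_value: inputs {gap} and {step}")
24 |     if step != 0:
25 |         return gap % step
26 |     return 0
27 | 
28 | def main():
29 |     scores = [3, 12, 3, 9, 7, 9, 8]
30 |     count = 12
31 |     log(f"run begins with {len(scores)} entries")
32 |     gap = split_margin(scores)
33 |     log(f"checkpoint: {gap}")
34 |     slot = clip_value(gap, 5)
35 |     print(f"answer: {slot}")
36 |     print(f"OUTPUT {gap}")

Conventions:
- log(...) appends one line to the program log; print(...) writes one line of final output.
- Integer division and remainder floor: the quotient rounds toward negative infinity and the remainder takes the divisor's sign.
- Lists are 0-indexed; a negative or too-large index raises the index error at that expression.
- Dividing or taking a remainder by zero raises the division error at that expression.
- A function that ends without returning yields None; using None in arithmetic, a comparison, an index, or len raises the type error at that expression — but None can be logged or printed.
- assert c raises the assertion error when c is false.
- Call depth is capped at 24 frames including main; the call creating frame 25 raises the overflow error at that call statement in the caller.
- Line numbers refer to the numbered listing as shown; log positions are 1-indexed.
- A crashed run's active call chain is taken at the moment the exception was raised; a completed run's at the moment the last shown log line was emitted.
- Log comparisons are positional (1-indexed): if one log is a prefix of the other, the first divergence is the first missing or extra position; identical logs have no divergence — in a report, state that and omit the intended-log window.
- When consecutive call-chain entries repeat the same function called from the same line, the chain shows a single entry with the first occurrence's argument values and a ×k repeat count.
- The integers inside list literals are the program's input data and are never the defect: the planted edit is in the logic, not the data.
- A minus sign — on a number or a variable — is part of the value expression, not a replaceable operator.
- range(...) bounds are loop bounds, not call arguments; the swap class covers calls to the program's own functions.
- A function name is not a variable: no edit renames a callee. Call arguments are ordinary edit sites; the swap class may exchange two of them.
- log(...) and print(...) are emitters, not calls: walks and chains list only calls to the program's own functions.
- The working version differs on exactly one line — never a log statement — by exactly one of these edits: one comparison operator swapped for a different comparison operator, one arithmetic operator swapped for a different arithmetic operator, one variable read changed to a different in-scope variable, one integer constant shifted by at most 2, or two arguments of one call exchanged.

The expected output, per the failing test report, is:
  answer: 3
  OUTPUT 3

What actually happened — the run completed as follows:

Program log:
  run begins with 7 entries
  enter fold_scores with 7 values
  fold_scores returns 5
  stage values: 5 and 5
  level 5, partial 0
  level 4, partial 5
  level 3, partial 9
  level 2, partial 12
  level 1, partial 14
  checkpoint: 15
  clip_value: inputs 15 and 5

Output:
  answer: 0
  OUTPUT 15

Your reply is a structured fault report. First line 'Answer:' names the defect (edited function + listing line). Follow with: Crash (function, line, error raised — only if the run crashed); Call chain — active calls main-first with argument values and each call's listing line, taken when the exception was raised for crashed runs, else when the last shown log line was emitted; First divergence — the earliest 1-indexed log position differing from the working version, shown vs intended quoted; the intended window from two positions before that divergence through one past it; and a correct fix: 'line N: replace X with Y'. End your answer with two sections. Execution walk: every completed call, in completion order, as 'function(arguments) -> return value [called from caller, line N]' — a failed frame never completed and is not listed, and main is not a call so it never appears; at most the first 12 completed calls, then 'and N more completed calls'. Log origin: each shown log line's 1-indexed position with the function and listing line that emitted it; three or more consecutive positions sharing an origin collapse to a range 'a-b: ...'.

Answer: the defect is in fold_scores at line 11.
Core observation: Log line 3 is where behavior first shows: 'fold_scores returns 5' appears instead of 'fold_scores returns 2'.
Call chain: main -> clip_value(15, 5) (called at line 34).
First divergence: position 3; shown 'fold_scores returns 5' vs intended 'fold_scores returns 2'.
Intended log window:
  1: run begins with 7 entries
  2: enter fold_scores with 7 values
  3: fold_scores returns 2
  4: stage values: 2 and 2
Execution walk:
  fold_scores([3, 12, 3, 9, 7, 9, 8]) -> 5  [called from split_margin, line 17]
  count_flags(0, 15) -> 15  [called from count_flags, line 5]
  count_flags(1, 14) -> 15  [called from count_flags, line 5]
  count_flags(2, 12) -> 15  [called from count_flags, line 5]
  count_flags(3, 9) -> 15  [called from count_flags, line 5]
  count_flags(4, 5) -> 15  [called from count_flags, line 5]
  count_flags(5, 0) -> 15  [called from split_margin, line 20]
  split_margin([3, 12, 3, 9, 7, 9, 8]) -> 15  [called from main, line 32]
  clip_value(15, 5) -> 0  [called from main, line 34]
Log line origins:
  1: from main, line 31
  2: from fold_scores, line 8
  3: from fold_scores, line 13
  4: from split_margin, line 19
  5-9: from count_flags, line 4
  10: from main, line 33
  11: from clip_value, line 23
A correct fix: line 11: replace `1` with `0`.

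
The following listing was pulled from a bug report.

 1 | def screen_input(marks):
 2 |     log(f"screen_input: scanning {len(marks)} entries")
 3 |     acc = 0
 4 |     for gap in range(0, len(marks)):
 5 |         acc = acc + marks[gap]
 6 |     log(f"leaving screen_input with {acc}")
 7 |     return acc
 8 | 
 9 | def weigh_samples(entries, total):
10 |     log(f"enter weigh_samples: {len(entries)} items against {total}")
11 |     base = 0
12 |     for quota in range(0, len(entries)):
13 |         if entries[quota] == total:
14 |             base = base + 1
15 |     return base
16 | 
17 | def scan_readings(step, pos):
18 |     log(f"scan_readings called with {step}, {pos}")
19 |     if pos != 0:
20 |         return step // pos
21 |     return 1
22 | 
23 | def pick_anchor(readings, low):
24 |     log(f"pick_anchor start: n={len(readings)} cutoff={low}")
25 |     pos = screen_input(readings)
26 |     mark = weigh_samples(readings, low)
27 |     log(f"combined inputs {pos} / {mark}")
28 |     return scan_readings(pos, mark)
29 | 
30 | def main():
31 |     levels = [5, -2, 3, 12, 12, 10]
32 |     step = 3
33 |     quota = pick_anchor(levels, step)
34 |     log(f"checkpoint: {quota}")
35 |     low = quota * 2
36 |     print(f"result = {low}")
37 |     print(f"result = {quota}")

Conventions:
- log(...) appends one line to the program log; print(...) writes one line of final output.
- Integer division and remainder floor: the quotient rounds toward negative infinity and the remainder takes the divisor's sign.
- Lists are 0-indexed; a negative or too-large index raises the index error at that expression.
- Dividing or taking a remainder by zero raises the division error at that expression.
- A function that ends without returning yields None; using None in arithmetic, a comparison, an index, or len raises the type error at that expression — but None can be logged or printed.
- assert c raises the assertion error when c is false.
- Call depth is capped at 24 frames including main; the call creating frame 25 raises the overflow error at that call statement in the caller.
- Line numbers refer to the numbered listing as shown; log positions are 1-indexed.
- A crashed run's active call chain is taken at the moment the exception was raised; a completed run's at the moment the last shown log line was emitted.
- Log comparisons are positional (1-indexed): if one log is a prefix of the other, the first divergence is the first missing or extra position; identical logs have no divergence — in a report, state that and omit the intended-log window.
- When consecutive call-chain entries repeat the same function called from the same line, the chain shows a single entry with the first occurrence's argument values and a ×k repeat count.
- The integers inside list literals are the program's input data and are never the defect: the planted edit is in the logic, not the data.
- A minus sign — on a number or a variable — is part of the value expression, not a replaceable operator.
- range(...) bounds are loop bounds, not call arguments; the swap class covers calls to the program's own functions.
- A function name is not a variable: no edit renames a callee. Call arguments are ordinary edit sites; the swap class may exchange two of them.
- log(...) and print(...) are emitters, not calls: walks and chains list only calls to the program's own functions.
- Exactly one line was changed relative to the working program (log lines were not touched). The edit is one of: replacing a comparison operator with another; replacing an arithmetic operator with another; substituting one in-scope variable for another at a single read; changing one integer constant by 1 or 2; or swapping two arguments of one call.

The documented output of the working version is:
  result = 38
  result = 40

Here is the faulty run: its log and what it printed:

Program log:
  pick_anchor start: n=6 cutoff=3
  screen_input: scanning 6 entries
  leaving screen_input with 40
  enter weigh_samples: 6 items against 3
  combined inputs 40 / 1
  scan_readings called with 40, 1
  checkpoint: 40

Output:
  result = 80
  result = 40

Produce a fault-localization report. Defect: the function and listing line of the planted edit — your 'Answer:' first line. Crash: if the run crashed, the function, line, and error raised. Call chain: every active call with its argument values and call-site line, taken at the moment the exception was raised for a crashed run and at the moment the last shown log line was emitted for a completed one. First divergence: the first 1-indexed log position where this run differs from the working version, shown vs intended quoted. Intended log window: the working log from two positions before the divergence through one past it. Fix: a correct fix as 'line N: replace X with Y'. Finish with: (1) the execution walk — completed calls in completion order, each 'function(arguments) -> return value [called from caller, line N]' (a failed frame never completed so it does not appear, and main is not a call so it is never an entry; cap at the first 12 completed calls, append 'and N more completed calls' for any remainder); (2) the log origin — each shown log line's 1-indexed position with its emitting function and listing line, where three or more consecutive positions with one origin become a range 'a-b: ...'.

Answer: the defect is in main at line 35.
Key fact: The two runs log identically and part ways only at the printed values.
Call chain: main.
First divergence: none — the logs agree in full.
Execution walk:
  screen_input([5, -2, 3, 12, 12, 10]) -> 40  [called from pick_anchor, line 25]
  weigh_samples([5, -2, 3, 12, 12, 10], 3) -> 1  [called from pick_anchor, line 26]
  scan_readings(40, 1) -> 40  [called from pick_anchor, line 28]
  pick_anchor([5, -2, 3, 12, 12, 10], 3) -> 40  [called from main, line 33]
Log origin:
  1: emitted by pick_anchor (line 24)
  2: emitted by screen_input (line 2)
  3: emitted by screen_input (line 6)
  4: emitted by weigh_samples (line 10)
  5: emitted by pick_anchor (line 27)
  6: emitted by scan_readings (line 18)
  7: emitted by main (line 34)
A correct fix: line 35: replace `*` with `-`.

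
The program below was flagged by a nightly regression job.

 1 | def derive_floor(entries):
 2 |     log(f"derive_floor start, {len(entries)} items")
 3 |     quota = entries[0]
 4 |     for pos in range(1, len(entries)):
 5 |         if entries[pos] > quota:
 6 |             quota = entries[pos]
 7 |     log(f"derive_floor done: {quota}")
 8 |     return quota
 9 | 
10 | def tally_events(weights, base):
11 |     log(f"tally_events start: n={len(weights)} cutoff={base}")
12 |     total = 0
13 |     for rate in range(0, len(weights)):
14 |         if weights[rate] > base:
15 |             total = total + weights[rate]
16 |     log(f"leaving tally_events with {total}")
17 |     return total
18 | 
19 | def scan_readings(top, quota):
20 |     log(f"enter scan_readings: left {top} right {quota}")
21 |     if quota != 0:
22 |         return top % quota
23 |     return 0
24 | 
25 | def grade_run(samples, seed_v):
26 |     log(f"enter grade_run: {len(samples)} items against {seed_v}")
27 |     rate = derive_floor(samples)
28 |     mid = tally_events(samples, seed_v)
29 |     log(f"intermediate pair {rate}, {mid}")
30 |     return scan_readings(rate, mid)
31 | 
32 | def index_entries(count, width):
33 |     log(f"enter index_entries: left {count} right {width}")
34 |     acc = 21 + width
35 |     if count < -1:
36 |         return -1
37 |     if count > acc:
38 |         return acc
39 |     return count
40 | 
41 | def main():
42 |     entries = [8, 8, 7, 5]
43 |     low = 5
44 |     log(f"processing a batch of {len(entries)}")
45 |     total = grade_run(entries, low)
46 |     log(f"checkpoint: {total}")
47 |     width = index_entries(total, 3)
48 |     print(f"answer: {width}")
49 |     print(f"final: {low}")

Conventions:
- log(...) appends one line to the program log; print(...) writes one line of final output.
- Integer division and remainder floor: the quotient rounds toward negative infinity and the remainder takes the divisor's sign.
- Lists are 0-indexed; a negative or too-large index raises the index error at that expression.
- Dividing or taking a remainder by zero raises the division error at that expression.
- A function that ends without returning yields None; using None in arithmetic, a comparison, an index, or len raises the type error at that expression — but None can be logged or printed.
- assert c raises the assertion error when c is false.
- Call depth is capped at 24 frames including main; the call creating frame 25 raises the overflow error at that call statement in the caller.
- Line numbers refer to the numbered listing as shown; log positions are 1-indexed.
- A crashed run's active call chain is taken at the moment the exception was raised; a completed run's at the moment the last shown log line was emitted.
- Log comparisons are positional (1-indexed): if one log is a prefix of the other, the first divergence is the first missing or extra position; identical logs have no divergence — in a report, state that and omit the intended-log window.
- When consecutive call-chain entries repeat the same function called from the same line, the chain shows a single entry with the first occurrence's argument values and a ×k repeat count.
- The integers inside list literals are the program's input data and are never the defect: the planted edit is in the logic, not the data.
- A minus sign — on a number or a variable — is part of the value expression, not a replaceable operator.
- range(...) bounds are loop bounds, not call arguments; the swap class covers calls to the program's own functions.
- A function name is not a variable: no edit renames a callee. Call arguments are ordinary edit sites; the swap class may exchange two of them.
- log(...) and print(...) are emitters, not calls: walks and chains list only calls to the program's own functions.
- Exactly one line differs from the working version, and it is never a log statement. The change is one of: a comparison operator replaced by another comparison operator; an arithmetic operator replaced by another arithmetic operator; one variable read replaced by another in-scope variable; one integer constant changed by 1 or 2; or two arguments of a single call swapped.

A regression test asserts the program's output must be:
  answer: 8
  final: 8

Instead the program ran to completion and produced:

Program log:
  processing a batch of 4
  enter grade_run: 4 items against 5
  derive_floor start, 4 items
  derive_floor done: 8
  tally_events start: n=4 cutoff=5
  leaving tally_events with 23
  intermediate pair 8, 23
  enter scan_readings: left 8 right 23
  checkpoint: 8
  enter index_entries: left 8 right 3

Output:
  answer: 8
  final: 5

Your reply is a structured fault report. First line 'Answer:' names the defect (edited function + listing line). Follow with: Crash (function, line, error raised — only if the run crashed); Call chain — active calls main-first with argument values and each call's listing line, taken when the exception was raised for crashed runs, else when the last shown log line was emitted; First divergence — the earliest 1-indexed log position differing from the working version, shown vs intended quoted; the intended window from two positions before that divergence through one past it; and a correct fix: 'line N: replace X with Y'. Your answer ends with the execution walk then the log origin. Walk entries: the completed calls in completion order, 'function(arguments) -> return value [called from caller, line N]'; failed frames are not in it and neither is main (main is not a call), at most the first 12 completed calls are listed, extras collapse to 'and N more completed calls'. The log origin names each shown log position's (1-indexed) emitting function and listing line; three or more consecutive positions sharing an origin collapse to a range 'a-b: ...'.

Answer: the defect is in main at line 49.
Key fact: Log streams are identical — the defect surfaces only in the printed output.
Call chain: main -> index_entries(8, 3) (called at line 47).
First divergence: there is none — every log position agrees.
Execution walk:
  derive_floor([8, 8, 7, 5]) -> 8  [called from grade_run, line 27]
  tally_events([8, 8, 7, 5], 5) -> 23  [called from grade_run, line 28]
  scan_readings(8, 23) -> 8  [called from grade_run, line 30]
  grade_run([8, 8, 7, 5], 5) -> 8  [called from main, line 45]
  index_entries(8, 3) -> 8  [called from main, line 47]
Log origins:
  1: emitted by main (line 44)
  2: emitted by grade_run (line 26)
  3: emitted by derive_floor (line 2)
  4: emitted by derive_floor (line 7)
  5: emitted by tally_events (line 11)
  6: emitted by tally_events (line 16)
  7: emitted by grade_run (line 29)
  8: emitted by scan_readings (line 20)
  9: emitted by main (line 46)
  10: emitted by index_entries (line 33)
A correct fix: line 49: replace `low` with `total`.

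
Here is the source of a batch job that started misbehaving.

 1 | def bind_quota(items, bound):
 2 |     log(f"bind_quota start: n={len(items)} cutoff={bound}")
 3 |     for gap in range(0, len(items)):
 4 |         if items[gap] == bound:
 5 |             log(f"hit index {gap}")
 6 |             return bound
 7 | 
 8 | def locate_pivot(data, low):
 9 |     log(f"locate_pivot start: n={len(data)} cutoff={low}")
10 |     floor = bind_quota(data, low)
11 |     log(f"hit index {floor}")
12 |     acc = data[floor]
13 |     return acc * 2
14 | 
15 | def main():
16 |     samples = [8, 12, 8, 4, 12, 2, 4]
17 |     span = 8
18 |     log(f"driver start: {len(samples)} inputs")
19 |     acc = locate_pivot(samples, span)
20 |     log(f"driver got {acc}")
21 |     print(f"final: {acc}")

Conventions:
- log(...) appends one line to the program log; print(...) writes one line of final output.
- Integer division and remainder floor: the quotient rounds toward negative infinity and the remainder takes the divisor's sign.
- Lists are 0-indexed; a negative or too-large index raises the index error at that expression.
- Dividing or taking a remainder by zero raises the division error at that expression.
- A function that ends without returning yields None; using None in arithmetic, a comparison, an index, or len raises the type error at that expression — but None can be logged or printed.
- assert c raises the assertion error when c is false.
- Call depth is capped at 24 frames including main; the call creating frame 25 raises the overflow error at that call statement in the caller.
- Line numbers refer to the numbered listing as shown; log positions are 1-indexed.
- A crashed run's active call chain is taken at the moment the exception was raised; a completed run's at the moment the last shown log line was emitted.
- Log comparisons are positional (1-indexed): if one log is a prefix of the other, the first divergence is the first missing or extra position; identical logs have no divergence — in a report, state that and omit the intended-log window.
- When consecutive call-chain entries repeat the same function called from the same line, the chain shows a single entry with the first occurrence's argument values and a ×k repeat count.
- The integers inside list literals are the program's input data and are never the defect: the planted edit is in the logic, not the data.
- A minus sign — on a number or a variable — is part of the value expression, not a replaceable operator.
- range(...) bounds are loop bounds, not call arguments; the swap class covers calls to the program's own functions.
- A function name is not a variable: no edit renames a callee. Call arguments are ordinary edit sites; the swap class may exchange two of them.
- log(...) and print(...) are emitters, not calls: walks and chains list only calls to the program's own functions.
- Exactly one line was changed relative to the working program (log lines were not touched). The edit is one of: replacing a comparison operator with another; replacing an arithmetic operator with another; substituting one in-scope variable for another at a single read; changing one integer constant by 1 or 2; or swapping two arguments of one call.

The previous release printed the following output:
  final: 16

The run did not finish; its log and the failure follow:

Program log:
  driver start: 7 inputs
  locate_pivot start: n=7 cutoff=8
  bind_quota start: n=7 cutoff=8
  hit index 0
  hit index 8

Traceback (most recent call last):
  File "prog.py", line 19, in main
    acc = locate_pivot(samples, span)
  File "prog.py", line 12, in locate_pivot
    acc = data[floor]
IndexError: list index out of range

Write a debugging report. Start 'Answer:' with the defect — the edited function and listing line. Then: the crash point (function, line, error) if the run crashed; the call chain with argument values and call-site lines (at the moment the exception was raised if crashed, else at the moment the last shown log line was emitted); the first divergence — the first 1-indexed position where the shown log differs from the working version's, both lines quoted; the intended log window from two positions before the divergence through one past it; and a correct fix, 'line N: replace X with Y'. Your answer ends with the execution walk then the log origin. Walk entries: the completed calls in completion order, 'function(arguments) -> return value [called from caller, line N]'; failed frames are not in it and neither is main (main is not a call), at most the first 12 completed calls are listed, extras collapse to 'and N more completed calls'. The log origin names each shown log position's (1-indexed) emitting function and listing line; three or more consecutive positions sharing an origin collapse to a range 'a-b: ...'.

Answer: the defect is in bind_quota at line 6.
Key observation: Position 5 is the first bad log line: 'hit index 8' should read 'hit index 0'.
Crash: locate_pivot, line 12, IndexError.
Call chain: main -> locate_pivot([8, 12, 8, 4, 12, 2, 4], 8) (called at line 19).
First divergence: at position 5 the run shows 'hit index 8' where the working version logs 'hit index 0'.
Intended log window:
  3: bind_quota start: n=7 cutoff=8
  4: hit index 0
  5: hit index 0
  6: driver got 16
Execution walk:
  bind_quota([8, 12, 8, 4, 12, 2, 4], 8) -> 8  [called from locate_pivot, line 10]
Log origin:
  1: from main, line 18
  2: from locate_pivot, line 9
  3: from bind_quota, line 2
  4: from bind_quota, line 5
  5: from locate_pivot, line 11
A correct fix: line 6: replace `bound` with `gap`.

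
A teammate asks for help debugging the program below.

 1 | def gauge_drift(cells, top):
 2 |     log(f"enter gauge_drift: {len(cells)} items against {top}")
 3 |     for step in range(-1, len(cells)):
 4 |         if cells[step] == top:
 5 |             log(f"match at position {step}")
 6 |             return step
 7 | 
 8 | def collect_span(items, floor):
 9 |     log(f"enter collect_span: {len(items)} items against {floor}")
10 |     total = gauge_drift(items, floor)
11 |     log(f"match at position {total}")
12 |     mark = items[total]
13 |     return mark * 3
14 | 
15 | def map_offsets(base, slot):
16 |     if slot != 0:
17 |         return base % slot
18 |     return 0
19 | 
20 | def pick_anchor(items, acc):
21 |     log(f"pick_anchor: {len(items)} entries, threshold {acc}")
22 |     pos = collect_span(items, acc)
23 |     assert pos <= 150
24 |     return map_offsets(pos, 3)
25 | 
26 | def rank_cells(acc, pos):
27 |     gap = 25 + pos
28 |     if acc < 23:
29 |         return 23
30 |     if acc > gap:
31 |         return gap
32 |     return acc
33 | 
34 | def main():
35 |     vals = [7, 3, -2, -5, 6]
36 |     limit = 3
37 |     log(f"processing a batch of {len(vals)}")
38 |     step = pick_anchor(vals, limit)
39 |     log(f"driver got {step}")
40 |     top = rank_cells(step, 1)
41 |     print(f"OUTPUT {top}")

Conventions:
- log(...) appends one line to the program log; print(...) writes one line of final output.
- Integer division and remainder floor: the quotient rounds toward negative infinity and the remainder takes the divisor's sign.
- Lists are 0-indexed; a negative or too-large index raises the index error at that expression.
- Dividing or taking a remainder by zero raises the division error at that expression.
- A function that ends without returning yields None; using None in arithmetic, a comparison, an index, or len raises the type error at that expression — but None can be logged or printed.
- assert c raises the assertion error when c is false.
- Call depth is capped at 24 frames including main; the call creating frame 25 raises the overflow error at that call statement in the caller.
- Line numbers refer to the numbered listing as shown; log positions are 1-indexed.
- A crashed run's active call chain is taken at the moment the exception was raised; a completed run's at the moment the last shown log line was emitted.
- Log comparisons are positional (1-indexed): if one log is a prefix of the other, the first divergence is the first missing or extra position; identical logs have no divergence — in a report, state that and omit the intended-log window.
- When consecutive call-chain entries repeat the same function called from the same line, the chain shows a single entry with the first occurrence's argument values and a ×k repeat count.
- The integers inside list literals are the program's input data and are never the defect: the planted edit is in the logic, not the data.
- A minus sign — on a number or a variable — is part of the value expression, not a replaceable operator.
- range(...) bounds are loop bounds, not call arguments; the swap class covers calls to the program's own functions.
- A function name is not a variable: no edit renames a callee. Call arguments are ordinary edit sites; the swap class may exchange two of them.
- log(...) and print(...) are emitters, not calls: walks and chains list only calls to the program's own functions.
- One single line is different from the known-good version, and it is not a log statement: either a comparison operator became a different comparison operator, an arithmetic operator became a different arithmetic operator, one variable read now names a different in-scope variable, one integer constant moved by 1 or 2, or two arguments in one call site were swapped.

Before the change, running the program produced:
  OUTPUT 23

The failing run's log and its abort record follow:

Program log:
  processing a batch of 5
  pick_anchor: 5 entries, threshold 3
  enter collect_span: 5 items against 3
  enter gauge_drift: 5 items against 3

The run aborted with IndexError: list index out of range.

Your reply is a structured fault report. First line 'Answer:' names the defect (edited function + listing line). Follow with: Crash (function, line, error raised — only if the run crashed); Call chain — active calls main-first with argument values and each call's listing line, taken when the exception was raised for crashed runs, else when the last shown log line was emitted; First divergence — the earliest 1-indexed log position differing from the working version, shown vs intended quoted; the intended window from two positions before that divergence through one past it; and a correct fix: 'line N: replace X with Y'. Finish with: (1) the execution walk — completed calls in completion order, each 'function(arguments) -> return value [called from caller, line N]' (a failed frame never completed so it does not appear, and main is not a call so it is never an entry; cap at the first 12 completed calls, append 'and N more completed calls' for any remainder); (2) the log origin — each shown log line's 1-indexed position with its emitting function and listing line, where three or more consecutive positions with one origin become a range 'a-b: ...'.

Answer: the defect is in gauge_drift at line 3.
Key observation: After 4 matching log lines the faulty run goes silent, while the working version continues with 'match at position 1'.
Crash: gauge_drift, line 4, IndexError.
Call chain: main -> pick_anchor([7, 3, -2, -5, 6], 3) (called at line 38) -> collect_span([7, 3, -2, -5, 6], 3) (called at line 22) -> gauge_drift([7, 3, -2, -5, 6], 3) (called at line 10).
First divergence: position 5 — after 4 matching lines the faulty run goes silent; intended next line 'match at position 1'.
Intended log window:
  3: enter collect_span: 5 items against 3
  4: enter gauge_drift: 5 items against 3
  5: match at position 1
  6: match at position 1
Execution walk:
  (no call completed)
Log origin:
  1: from main, line 37
  2: from pick_anchor, line 21
  3: from collect_span, line 9
  4: from gauge_drift, line 2
A correct fix: line 3: replace `-1` with `0`.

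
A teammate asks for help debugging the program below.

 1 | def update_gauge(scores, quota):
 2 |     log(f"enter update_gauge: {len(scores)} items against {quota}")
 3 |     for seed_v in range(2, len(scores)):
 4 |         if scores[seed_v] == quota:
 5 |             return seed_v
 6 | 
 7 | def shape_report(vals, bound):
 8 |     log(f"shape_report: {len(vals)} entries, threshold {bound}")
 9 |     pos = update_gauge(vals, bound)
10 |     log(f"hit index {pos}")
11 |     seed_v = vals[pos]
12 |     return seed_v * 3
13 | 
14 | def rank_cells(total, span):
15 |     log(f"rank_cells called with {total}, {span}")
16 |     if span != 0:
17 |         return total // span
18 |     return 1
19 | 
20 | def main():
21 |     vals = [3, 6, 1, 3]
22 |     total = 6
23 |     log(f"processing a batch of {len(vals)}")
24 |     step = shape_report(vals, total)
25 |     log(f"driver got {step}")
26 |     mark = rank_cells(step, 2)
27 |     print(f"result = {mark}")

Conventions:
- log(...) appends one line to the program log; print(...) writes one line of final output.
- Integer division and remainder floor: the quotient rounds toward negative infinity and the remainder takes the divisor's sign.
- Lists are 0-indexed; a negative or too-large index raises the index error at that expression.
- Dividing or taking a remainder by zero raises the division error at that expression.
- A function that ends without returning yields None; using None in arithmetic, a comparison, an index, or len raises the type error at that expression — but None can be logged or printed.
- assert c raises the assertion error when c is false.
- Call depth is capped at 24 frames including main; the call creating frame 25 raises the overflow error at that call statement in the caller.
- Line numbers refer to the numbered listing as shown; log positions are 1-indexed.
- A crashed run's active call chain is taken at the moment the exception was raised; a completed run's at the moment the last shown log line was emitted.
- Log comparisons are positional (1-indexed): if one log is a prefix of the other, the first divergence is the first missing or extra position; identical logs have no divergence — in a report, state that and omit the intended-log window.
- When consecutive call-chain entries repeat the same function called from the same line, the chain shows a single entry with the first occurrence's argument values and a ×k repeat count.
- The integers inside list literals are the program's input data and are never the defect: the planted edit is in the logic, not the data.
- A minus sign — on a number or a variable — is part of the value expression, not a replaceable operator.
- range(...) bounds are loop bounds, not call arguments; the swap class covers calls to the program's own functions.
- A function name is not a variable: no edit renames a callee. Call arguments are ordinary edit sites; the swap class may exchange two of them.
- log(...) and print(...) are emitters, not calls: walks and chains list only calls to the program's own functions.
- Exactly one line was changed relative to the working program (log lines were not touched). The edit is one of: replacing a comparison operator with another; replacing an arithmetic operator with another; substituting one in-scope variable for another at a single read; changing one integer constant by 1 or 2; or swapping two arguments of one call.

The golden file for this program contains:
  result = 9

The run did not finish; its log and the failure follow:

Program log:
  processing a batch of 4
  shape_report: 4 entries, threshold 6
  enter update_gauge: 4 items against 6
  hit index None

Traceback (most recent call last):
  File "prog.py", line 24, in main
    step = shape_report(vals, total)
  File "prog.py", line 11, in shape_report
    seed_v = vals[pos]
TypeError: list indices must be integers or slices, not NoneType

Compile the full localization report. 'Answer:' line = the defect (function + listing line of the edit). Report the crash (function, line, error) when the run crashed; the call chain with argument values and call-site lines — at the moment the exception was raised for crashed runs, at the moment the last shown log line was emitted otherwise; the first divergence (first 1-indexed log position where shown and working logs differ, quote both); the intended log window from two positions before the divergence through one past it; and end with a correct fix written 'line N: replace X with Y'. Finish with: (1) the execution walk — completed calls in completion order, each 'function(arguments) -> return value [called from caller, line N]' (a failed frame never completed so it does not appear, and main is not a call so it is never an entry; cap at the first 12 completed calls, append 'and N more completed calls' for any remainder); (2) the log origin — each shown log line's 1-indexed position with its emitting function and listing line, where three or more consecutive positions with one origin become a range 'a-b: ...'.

Answer: the defect is in update_gauge at line 3.
Key fact: The log first diverges at position 4: the faulty run prints 'hit index None' where the working version prints 'hit index 1'.
Crash: shape_report, line 11, TypeError.
Call chain: main -> shape_report([3, 6, 1, 3], 6) (called at line 24).
First divergence: position 4 — the shown line 'hit index None' should read 'hit index 1'.
Intended log window:
  2: shape_report: 4 entries, threshold 6
  3: enter update_gauge: 4 items against 6
  4: hit index 1
  5: driver got 18
Execution walk:
  update_gauge([3, 6, 1, 3], 6) -> None  [called from shape_report, line 9]
Log origin:
  1: logged in main at line 23
  2: logged in shape_report at line 8
  3: logged in update_gauge at line 2
  4: logged in shape_report at line 10
A correct fix: line 3: replace `2` with `0`.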